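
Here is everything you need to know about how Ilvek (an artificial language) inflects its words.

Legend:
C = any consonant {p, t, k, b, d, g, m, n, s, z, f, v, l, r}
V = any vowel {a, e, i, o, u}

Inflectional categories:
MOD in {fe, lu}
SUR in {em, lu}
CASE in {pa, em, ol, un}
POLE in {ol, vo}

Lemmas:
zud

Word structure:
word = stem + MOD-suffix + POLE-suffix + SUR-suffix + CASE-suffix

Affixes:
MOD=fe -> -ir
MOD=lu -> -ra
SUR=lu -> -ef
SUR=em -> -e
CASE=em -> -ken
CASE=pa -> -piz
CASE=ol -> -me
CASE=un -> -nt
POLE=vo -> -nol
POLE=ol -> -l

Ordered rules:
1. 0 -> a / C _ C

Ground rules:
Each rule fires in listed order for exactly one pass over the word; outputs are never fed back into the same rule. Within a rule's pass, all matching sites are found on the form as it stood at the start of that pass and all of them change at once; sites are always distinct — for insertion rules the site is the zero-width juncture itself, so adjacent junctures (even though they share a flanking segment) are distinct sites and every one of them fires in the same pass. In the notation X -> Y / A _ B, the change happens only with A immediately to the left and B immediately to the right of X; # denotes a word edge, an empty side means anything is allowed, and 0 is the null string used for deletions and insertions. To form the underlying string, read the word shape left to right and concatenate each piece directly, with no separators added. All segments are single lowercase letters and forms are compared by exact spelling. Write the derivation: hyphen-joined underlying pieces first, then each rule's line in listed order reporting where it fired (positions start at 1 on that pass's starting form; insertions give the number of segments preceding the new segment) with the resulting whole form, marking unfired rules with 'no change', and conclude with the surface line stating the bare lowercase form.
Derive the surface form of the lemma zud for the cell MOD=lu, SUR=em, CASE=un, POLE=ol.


underlying: zud-ra-l-e-nt
1. 0 -> a / C _ C: inserts after position(s) 3, 8: zudaralenat
surface: zudaralenat


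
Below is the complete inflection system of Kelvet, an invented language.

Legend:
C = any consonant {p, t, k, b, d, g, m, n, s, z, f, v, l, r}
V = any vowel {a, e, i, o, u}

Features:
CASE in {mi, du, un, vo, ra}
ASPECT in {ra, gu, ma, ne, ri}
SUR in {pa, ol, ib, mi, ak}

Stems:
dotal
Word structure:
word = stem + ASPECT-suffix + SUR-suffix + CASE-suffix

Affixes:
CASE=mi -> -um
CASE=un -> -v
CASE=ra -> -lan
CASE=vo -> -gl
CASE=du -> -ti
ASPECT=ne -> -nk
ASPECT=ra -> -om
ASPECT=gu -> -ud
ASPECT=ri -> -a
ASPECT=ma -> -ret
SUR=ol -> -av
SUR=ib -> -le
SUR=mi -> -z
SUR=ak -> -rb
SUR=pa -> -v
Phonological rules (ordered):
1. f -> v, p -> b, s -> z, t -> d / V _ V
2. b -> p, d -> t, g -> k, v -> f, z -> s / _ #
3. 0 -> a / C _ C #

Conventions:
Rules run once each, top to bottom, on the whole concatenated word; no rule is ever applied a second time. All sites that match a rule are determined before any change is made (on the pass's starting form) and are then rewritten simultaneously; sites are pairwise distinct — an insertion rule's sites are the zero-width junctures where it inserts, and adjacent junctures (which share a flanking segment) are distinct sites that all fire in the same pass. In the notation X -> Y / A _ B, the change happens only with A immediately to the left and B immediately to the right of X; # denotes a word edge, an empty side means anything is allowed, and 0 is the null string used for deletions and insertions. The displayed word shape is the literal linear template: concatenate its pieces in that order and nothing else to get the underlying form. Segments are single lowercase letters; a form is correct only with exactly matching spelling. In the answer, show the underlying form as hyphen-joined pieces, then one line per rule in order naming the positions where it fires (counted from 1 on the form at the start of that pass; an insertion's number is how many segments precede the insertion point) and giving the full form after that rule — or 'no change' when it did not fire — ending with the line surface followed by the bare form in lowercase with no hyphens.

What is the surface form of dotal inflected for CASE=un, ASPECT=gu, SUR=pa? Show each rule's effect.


underlying: dotal-ud-v-v
1. f -> v, p -> b, s -> z, t -> d / V _ V: fires at position(s) 3: dodaludvv
2. b -> p, d -> t, g -> k, v -> f, z -> s / _ #: fires at position(s) 9: dodaludvf
3. 0 -> a / C _ C #: inserts after position(s) 8: dodaludvaf
surface: dodaludvaf


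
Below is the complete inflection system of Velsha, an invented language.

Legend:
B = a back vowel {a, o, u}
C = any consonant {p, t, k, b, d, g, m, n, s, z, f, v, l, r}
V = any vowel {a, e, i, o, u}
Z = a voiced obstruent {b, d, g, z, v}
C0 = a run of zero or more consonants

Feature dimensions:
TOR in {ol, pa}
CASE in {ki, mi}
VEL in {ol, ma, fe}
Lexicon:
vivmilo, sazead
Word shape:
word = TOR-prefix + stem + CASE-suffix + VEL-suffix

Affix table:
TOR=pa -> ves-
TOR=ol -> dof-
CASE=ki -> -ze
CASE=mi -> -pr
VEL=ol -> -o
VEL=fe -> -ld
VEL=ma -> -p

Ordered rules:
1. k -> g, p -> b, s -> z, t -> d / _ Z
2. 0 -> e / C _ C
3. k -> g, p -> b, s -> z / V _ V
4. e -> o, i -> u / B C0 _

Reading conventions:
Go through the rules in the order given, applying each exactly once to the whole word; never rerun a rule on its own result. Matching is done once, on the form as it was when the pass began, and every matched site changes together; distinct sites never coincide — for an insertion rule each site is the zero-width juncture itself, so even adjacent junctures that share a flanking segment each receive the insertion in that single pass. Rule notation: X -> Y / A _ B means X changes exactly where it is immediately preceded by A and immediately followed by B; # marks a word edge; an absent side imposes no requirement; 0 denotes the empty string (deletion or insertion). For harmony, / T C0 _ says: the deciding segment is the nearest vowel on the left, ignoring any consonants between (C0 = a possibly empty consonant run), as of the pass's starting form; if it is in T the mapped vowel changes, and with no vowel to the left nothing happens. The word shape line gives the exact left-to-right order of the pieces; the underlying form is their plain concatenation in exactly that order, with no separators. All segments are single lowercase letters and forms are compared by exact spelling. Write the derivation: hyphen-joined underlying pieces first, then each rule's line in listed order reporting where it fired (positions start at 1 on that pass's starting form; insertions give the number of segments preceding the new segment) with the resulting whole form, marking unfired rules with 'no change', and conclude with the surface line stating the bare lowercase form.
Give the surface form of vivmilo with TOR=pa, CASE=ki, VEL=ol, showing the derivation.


underlying: ves-vivmilo-ze-o
1. k -> g, p -> b, s -> z, t -> d / _ Z: fires at position(s) 3: vezvivmilozeo
2. 0 -> e / C _ C: inserts after position(s) 3, 6: vezevivemilozeo
3. k -> g, p -> b, s -> z / V _ V: no change
4. e -> o, i -> u / B C0 _: fires at position(s) 14: vezevivemilozoo
surface: vezevivemilozoo


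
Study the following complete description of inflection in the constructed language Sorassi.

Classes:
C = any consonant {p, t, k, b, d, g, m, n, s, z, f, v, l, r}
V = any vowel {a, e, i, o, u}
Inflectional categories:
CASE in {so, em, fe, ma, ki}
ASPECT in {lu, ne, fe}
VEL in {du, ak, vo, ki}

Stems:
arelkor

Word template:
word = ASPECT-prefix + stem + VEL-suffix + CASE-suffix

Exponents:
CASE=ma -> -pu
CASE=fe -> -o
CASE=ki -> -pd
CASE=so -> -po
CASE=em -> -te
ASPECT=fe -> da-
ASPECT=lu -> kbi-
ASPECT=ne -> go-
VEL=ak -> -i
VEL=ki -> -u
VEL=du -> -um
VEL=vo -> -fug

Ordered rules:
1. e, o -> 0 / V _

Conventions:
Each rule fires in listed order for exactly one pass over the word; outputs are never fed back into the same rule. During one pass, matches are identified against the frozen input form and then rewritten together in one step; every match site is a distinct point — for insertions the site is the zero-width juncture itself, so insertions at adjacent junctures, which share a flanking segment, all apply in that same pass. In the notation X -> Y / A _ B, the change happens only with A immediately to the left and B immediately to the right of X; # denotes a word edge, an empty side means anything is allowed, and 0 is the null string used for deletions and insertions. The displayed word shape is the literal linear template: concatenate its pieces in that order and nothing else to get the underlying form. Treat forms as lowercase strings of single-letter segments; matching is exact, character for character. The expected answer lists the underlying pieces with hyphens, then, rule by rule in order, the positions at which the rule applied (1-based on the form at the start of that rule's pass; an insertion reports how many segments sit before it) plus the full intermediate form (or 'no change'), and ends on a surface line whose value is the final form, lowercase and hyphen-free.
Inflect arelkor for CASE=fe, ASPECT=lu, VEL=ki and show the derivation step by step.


underlying: kbi-arelkor-u-o
1. e, o -> 0 / V _: fires at position(s) 12: kbiarelkoru
surface: kbiarelkoru


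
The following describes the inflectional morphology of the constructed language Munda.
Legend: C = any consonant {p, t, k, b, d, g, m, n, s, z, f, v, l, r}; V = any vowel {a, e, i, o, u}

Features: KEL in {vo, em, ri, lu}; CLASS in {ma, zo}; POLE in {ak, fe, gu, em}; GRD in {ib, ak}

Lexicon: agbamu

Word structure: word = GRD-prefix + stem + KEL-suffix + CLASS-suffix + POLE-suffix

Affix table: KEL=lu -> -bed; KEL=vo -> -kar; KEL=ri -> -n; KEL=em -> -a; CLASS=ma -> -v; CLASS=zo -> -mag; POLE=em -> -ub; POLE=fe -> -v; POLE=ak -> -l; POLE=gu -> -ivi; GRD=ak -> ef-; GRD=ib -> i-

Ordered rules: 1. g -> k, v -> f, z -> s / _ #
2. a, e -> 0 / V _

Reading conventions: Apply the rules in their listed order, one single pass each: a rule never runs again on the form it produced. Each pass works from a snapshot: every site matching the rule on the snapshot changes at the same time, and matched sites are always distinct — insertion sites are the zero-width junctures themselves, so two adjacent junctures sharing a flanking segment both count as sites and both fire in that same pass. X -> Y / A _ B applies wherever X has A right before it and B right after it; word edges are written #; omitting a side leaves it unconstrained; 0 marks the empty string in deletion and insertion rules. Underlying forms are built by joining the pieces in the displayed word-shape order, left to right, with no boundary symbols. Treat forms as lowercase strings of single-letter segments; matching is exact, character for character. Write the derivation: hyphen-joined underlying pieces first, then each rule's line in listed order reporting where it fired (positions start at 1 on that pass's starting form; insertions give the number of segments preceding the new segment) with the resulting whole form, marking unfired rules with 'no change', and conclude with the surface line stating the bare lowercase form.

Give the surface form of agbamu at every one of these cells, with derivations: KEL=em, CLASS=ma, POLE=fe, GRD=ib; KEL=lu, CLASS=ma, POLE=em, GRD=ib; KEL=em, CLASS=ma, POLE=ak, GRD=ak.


cell KEL=em, CLASS=ma, POLE=fe, GRD=ib:
underlying: i-agbamu-a-v-v
1. g -> k, v -> f, z -> s / _ #: fires at position(s) 10: iagbamuavf
2. a, e -> 0 / V _: fires at position(s) 2, 8: igbamuvf
surface: igbamuvf

cell KEL=lu, CLASS=ma, POLE=em, GRD=ib:
underlying: i-agbamu-bed-v-ub
1. g -> k, v -> f, z -> s / _ #: no change
2. a, e -> 0 / V _: fires at position(s) 2: igbamubedvub
surface: igbamubedvub

cell KEL=em, CLASS=ma, POLE=ak, GRD=ak:
underlying: ef-agbamu-a-v-l
1. g -> k, v -> f, z -> s / _ #: no change
2. a, e -> 0 / V _: fires at position(s) 9: efagbamuvl
surface: efagbamuvl


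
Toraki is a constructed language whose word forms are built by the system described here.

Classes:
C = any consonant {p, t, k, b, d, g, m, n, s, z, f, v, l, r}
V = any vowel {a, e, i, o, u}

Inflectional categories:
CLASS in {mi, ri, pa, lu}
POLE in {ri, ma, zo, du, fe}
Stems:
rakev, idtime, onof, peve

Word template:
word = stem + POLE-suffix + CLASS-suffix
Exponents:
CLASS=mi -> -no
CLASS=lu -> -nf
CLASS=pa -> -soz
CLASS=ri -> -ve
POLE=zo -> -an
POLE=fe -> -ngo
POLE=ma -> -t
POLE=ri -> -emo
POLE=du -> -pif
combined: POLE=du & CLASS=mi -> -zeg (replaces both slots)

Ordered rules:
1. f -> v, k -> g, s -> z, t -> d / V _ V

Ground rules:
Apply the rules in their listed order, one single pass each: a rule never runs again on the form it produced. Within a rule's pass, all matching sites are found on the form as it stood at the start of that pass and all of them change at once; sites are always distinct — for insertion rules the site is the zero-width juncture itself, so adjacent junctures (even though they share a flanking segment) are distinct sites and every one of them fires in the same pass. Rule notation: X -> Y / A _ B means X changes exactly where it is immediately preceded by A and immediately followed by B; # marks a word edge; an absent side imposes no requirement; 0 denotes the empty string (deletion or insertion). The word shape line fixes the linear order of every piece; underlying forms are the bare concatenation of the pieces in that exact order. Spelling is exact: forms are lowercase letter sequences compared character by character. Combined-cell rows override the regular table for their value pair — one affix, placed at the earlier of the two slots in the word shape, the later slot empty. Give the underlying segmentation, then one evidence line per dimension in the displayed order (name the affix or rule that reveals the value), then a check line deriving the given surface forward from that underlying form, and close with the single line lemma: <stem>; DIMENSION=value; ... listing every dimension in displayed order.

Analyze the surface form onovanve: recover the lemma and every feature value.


underlying: onof-an-ve
CLASS=ri - signalled by the affix -ve
POLE=zo - signalled by the affix -an
check: onofanve -> onovanve
lemma: onof; CLASS=ri; POLE=zo


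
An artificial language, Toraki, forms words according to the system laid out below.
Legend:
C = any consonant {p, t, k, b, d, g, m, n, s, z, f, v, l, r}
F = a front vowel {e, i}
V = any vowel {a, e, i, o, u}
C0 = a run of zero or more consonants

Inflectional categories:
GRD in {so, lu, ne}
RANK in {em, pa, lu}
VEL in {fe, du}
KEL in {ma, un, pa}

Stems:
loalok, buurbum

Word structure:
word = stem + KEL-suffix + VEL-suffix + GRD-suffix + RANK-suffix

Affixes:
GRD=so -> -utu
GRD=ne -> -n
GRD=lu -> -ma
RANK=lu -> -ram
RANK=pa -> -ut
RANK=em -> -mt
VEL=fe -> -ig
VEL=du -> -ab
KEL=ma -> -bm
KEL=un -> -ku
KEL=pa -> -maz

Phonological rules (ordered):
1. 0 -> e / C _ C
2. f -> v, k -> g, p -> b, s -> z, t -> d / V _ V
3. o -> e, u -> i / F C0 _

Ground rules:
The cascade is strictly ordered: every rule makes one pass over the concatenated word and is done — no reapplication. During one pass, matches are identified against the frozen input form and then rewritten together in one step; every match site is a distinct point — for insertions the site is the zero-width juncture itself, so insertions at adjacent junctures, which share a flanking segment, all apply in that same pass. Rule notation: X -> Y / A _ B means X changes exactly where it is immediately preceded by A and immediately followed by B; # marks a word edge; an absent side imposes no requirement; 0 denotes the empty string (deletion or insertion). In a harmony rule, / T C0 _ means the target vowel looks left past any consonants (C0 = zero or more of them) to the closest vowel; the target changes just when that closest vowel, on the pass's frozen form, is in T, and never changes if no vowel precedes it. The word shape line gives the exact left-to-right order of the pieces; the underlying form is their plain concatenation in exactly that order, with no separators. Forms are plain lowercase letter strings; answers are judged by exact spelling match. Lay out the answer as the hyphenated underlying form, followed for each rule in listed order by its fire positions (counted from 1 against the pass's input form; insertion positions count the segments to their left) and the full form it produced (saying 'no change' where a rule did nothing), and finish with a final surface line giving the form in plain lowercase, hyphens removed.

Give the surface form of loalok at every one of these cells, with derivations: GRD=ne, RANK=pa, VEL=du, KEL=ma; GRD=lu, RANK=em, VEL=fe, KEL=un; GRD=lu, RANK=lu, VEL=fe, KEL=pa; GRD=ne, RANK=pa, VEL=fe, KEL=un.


cell GRD=ne, RANK=pa, VEL=du, KEL=ma:
underlying: loalok-bm-ab-n-ut
1. 0 -> e / C _ C: inserts after position(s) 6, 7, 10: loalokebemabenut
2. f -> v, k -> g, p -> b, s -> z, t -> d / V _ V: fires at position(s) 6: loalogebemabenut
3. o -> e, u -> i / F C0 _: fires at position(s) 15: loalogebemabenit
surface: loalogebemabenit

cell GRD=lu, RANK=em, VEL=fe, KEL=un:
underlying: loalok-ku-ig-ma-mt
1. 0 -> e / C _ C: inserts after position(s) 6, 10, 13: loalokekuigemamet
2. f -> v, k -> g, p -> b, s -> z, t -> d / V _ V: fires at position(s) 6, 8: loalogeguigemamet
3. o -> e, u -> i / F C0 _: fires at position(s) 9: loalogegiigemamet
surface: loalogegiigemamet

cell GRD=lu, RANK=lu, VEL=fe, KEL=pa:
underlying: loalok-maz-ig-ma-ram
1. 0 -> e / C _ C: inserts after position(s) 6, 11: loalokemazigemaram
2. f -> v, k -> g, p -> b, s -> z, t -> d / V _ V: fires at position(s) 6: loalogemazigemaram
3. o -> e, u -> i / F C0 _: no change
surface: loalogemazigemaram

cell GRD=ne, RANK=pa, VEL=fe, KEL=un:
underlying: loalok-ku-ig-n-ut
1. 0 -> e / C _ C: inserts after position(s) 6, 10: loalokekuigenut
2. f -> v, k -> g, p -> b, s -> z, t -> d / V _ V: fires at position(s) 6, 8: loalogeguigenut
3. o -> e, u -> i / F C0 _: fires at position(s) 9, 14: loalogegiigenit
surface: loalogegiigenit


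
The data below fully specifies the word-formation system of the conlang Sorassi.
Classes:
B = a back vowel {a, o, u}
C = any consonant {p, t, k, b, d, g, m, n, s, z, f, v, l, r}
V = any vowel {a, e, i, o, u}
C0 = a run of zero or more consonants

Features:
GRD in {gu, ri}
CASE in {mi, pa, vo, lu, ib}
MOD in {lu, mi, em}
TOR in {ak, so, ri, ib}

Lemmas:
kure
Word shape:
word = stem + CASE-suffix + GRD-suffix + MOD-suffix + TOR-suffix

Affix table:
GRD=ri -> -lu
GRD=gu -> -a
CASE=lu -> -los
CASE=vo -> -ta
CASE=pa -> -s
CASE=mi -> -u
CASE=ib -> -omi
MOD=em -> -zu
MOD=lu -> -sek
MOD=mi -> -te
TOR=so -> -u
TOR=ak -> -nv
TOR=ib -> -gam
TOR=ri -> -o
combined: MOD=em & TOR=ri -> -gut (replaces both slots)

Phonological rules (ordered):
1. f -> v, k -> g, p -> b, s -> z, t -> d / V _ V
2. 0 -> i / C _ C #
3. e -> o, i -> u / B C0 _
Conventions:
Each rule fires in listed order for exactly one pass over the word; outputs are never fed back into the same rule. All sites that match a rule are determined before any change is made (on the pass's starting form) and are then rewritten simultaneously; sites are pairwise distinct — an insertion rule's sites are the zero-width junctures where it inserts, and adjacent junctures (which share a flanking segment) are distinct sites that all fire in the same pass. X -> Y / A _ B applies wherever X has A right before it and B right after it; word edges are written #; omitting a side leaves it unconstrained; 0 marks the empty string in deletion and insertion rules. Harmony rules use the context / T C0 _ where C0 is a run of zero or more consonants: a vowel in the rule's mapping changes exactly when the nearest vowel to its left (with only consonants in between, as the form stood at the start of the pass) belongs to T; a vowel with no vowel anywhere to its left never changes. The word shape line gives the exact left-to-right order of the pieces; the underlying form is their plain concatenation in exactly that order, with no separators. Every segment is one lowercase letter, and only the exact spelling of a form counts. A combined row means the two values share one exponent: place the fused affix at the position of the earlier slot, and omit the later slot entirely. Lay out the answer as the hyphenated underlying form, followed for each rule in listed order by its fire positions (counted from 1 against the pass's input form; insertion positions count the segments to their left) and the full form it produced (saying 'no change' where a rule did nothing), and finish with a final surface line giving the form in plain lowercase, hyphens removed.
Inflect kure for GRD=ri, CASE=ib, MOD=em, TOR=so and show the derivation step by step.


underlying: kure-omi-lu-zu-u
1. f -> v, k -> g, p -> b, s -> z, t -> d / V _ V: no change
2. 0 -> i / C _ C #: no change
3. e -> o, i -> u / B C0 _: fires at position(s) 4, 7: kuroomuluzuu
surface: kuroomuluzuu


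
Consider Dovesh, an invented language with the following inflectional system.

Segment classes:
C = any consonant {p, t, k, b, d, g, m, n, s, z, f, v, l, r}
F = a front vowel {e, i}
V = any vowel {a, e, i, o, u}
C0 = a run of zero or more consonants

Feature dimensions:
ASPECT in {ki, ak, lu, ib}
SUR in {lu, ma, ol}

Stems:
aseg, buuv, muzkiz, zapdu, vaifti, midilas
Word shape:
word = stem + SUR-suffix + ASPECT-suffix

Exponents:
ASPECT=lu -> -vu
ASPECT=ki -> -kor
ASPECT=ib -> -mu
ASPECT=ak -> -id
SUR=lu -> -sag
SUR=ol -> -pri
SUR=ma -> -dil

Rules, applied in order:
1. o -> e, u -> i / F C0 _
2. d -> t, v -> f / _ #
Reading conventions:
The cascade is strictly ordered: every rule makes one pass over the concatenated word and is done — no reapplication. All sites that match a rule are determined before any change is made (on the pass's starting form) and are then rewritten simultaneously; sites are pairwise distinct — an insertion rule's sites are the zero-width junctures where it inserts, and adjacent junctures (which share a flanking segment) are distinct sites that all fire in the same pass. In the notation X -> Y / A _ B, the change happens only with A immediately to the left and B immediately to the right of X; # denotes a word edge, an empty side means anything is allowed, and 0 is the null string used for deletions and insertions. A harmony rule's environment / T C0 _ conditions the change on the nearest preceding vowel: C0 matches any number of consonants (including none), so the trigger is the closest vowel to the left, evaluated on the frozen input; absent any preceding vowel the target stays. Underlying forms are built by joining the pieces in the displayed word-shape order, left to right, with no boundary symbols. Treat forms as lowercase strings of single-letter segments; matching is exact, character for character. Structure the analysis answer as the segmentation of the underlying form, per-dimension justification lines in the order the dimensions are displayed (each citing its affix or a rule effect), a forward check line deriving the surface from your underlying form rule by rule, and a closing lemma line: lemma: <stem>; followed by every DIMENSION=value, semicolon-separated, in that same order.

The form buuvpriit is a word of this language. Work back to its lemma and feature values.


underlying: buuv-pri-id
ASPECT=ak - signalled by the affix -id
SUR=ol - signalled by the affix -pri
check: buuvpriid -> buuvpriid -> buuvpriit
lemma: buuv; ASPECT=ak; SUR=ol


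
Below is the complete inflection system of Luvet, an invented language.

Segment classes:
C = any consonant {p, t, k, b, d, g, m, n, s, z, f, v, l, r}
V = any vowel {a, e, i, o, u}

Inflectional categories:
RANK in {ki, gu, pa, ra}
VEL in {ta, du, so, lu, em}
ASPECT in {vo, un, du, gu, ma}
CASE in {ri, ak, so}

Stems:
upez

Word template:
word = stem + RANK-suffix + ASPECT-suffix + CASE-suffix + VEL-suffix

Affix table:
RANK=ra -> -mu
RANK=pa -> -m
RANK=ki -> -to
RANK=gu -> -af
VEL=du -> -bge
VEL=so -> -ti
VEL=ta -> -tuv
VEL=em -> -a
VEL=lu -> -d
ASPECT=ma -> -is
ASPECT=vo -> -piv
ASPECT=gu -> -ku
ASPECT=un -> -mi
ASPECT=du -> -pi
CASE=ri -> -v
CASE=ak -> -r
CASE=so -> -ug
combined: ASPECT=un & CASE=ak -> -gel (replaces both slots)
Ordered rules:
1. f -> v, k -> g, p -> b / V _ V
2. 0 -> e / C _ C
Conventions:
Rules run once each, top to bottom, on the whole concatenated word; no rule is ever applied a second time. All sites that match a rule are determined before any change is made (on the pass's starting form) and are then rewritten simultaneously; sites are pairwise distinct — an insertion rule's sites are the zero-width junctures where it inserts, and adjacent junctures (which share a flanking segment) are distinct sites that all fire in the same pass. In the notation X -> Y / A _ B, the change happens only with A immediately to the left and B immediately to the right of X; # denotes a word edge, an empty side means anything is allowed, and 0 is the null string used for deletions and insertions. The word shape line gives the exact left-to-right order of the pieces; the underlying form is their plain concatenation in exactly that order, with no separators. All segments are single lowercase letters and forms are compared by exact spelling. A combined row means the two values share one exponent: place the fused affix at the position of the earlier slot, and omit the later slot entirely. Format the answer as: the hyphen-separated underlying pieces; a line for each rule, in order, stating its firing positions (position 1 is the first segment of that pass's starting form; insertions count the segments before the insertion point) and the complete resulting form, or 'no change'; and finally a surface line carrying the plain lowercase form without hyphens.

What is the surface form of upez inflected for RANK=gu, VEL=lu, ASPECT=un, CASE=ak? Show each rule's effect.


underlying: upez-af-gel-d
1. f -> v, k -> g, p -> b / V _ V: fires at position(s) 2: ubezafgeld
2. 0 -> e / C _ C: inserts after position(s) 6, 9: ubezafegeled
surface: ubezafegeled


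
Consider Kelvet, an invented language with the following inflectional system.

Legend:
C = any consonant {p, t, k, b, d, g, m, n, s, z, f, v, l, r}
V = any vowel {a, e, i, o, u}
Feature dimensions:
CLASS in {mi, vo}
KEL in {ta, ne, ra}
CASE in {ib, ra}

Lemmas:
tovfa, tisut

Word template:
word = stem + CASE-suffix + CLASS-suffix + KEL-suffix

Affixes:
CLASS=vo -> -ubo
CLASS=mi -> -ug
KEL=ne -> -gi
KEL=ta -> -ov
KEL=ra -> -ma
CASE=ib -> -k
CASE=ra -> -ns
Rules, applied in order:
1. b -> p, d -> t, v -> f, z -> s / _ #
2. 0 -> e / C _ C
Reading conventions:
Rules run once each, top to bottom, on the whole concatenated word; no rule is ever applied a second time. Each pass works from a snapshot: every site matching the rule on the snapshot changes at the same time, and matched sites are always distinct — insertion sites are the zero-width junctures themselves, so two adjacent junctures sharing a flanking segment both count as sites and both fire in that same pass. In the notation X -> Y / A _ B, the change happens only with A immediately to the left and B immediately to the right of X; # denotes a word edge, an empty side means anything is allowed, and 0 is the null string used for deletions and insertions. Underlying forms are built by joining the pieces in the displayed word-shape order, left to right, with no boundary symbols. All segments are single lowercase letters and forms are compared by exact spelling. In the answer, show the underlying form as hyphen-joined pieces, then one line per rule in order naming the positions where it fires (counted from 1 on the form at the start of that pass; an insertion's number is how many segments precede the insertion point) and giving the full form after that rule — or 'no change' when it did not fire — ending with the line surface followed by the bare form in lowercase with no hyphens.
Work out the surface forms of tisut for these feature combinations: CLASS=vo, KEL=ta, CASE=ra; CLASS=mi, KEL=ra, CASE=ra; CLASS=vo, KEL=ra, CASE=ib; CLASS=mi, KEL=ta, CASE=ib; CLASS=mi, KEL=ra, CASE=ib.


cell CLASS=vo, KEL=ta, CASE=ra:
underlying: tisut-ns-ubo-ov
1. b -> p, d -> t, v -> f, z -> s / _ #: fires at position(s) 12: tisutnsuboof
2. 0 -> e / C _ C: inserts after position(s) 5, 6: tisutenesuboof
surface: tisutenesuboof

cell CLASS=mi, KEL=ra, CASE=ra:
underlying: tisut-ns-ug-ma
1. b -> p, d -> t, v -> f, z -> s / _ #: no change
2. 0 -> e / C _ C: inserts after position(s) 5, 6, 9: tisutenesugema
surface: tisutenesugema

cell CLASS=vo, KEL=ra, CASE=ib:
underlying: tisut-k-ubo-ma
1. b -> p, d -> t, v -> f, z -> s / _ #: no change
2. 0 -> e / C _ C: inserts after position(s) 5: tisutekuboma
surface: tisutekuboma

cell CLASS=mi, KEL=ta, CASE=ib:
underlying: tisut-k-ug-ov
1. b -> p, d -> t, v -> f, z -> s / _ #: fires at position(s) 10: tisutkugof
2. 0 -> e / C _ C: inserts after position(s) 5: tisutekugof
surface: tisutekugof

cell CLASS=mi, KEL=ra, CASE=ib:
underlying: tisut-k-ug-ma
1. b -> p, d -> t, v -> f, z -> s / _ #: no change
2. 0 -> e / C _ C: inserts after position(s) 5, 8: tisutekugema
surface: tisutekugema


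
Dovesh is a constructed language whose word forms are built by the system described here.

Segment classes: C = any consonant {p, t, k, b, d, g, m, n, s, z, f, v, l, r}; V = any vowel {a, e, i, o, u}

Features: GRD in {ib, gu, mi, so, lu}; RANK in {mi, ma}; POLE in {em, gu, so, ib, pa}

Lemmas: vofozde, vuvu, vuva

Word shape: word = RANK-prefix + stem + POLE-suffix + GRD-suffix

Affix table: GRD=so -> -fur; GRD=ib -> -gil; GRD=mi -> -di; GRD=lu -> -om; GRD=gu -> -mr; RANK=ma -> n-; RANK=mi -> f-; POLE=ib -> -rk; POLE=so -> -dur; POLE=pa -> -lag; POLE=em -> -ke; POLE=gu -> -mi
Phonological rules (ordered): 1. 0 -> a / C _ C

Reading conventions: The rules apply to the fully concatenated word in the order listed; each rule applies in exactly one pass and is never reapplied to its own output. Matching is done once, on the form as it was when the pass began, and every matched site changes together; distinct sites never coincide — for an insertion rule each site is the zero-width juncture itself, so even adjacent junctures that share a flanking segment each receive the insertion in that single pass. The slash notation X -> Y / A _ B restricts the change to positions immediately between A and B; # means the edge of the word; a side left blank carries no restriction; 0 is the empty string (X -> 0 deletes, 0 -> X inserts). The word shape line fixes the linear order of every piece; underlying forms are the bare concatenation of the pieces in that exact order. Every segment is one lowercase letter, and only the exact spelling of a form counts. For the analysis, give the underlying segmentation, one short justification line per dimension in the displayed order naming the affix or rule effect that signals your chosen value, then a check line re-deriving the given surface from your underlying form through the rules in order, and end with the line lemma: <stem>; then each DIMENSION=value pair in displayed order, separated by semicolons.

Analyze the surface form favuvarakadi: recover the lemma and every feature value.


underlying: f-vuva-rk-di
GRD=mi - signalled by the affix -di
RANK=mi - signalled by the affix f-
POLE=ib - signalled by the affix -rk
check: fvuvarkdi -> favuvarakadi
lemma: vuva; GRD=mi; RANK=mi; POLE=ib


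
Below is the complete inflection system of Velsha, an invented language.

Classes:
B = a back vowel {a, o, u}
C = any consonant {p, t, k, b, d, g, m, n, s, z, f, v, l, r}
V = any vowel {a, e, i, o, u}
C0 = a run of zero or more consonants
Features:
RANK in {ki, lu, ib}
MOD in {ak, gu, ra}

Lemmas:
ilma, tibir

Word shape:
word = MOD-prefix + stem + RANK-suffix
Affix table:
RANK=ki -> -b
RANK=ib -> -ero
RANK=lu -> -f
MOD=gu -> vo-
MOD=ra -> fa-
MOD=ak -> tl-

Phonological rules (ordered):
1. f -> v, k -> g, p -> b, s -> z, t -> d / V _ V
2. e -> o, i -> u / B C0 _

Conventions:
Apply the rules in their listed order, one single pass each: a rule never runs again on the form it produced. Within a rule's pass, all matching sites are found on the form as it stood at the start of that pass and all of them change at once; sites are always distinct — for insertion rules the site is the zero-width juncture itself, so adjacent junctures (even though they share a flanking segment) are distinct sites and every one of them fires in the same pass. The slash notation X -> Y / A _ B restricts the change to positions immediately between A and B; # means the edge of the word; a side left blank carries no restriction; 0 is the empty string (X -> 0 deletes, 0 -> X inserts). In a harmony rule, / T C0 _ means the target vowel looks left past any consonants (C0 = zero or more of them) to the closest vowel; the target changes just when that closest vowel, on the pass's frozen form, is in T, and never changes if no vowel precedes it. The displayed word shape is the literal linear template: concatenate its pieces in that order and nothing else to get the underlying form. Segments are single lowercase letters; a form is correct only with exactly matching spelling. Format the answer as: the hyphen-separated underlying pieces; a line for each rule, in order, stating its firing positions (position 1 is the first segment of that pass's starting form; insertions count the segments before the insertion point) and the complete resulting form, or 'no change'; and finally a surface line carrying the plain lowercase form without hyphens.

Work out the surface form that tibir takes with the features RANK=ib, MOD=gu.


underlying: vo-tibir-ero
1. f -> v, k -> g, p -> b, s -> z, t -> d / V _ V: fires at position(s) 3: vodibirero
2. e -> o, i -> u / B C0 _: fires at position(s) 4: vodubirero
surface: vodubirero


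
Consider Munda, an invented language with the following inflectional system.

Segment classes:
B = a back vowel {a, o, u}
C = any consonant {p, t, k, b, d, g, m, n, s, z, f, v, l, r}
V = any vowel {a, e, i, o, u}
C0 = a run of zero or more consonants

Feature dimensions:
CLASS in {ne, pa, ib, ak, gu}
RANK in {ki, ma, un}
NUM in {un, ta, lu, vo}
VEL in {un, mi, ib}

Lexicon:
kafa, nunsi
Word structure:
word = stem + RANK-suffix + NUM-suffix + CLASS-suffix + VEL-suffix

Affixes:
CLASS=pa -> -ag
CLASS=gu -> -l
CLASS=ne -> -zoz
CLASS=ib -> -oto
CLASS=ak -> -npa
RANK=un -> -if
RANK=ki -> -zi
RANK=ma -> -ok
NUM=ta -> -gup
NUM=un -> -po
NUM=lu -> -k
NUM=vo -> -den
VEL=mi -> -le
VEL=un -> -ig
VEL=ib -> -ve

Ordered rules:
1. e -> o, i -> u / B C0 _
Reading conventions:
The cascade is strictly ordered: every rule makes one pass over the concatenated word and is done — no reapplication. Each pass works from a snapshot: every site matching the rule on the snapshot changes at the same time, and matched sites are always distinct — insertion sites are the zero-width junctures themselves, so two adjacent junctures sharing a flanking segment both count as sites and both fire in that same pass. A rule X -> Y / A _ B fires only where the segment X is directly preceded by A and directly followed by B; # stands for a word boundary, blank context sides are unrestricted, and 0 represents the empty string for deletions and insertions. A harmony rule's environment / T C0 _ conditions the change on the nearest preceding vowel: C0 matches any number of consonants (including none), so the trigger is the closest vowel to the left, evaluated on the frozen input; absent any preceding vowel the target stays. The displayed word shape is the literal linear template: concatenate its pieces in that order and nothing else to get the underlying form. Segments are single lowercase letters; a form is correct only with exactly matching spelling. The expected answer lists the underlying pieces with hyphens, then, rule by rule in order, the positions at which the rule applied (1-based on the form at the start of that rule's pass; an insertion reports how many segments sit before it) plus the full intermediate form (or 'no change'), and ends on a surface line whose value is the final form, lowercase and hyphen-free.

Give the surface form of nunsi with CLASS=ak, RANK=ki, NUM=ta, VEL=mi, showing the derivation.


underlying: nunsi-zi-gup-npa-le
1. e -> o, i -> u / B C0 _: fires at position(s) 5, 15: nunsuzigupnpalo
surface: nunsuzigupnpalo


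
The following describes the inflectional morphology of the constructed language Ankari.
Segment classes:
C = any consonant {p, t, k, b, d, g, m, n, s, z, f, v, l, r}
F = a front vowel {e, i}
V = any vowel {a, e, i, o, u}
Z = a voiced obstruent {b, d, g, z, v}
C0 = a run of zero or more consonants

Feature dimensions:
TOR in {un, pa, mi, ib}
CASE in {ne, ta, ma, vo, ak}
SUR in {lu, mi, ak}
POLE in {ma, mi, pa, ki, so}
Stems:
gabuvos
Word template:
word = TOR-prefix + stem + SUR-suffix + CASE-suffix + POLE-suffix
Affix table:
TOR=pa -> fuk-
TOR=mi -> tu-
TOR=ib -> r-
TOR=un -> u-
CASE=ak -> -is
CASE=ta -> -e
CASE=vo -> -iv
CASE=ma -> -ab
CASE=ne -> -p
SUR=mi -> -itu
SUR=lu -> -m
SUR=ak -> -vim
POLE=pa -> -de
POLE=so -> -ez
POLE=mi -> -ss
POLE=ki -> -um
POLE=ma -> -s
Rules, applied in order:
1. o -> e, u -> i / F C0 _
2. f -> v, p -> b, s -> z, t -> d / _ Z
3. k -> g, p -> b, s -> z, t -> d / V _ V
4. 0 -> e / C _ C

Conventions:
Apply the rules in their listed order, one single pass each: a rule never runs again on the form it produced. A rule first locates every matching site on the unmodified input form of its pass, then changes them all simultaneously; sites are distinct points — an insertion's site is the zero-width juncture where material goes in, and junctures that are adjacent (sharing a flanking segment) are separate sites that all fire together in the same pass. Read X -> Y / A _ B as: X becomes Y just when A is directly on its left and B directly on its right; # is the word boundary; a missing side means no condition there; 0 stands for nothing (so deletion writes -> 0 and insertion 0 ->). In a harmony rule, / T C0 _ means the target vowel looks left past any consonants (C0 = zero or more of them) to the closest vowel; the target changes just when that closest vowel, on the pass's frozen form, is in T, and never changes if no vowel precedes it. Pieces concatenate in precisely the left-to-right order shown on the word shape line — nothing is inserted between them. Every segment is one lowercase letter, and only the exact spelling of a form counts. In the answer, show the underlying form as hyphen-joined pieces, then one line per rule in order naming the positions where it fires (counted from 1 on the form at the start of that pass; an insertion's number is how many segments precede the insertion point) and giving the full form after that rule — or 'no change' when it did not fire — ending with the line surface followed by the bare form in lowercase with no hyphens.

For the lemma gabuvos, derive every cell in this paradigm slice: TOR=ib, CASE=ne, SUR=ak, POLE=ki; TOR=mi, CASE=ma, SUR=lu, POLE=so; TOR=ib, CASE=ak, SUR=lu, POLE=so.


cell TOR=ib, CASE=ne, SUR=ak, POLE=ki:
underlying: r-gabuvos-vim-p-um
1. o -> e, u -> i / F C0 _: fires at position(s) 13: rgabuvosvimpim
2. f -> v, p -> b, s -> z, t -> d / _ Z: fires at position(s) 8: rgabuvozvimpim
3. k -> g, p -> b, s -> z, t -> d / V _ V: no change
4. 0 -> e / C _ C: inserts after position(s) 1, 8, 11: regabuvozevimepim
surface: regabuvozevimepim

cell TOR=mi, CASE=ma, SUR=lu, POLE=so:
underlying: tu-gabuvos-m-ab-ez
1. o -> e, u -> i / F C0 _: no change
2. f -> v, p -> b, s -> z, t -> d / _ Z: no change
3. k -> g, p -> b, s -> z, t -> d / V _ V: no change
4. 0 -> e / C _ C: inserts after position(s) 9: tugabuvosemabez
surface: tugabuvosemabez

cell TOR=ib, CASE=ak, SUR=lu, POLE=so:
underlying: r-gabuvos-m-is-ez
1. o -> e, u -> i / F C0 _: no change
2. f -> v, p -> b, s -> z, t -> d / _ Z: no change
3. k -> g, p -> b, s -> z, t -> d / V _ V: fires at position(s) 11: rgabuvosmizez
4. 0 -> e / C _ C: inserts after position(s) 1, 8: regabuvosemizez
surface: regabuvosemizez


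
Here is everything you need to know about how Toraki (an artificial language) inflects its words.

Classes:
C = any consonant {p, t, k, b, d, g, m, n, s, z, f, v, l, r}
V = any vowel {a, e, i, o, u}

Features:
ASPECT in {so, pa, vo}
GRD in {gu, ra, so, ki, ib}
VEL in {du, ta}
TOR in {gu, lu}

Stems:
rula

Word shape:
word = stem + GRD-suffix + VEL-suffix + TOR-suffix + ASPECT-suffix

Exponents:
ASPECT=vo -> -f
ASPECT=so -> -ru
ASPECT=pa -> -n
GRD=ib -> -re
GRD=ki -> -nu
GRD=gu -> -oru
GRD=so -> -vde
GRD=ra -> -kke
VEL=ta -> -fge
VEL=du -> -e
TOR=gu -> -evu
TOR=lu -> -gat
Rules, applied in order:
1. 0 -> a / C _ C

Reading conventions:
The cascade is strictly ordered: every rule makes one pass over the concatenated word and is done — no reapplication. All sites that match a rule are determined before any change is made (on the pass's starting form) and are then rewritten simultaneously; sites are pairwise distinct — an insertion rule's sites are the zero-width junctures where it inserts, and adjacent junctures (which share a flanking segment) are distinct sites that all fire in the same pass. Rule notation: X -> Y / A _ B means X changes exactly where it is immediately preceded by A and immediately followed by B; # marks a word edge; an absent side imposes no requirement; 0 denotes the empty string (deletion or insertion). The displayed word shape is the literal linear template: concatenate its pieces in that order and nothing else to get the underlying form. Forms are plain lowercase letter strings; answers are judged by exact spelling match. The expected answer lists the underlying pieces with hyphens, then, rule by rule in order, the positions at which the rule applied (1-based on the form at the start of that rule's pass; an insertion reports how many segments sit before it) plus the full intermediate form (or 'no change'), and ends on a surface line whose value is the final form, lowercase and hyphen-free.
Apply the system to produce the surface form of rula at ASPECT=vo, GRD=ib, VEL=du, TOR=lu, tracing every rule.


underlying: rula-re-e-gat-f
1. 0 -> a / C _ C: inserts after position(s) 10: rulareegataf
surface: rulareegataf
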